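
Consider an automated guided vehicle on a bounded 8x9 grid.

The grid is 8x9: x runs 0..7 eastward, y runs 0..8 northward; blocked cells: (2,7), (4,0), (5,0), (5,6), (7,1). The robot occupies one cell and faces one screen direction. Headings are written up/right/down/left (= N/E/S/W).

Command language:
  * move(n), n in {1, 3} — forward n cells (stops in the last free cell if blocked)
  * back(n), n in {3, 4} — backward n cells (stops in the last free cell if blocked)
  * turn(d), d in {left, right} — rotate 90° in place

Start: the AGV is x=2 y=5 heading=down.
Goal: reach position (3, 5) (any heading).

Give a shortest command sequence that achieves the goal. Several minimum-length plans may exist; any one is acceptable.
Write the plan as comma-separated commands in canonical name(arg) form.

turn(left), move(1)

begin: x=2 y=5 heading=down
[1] after turn(left): x=2 y=5 heading=right
[2] after move(1): x=3 y=5 heading=right
no 1-step plan works, so 2 is optimal.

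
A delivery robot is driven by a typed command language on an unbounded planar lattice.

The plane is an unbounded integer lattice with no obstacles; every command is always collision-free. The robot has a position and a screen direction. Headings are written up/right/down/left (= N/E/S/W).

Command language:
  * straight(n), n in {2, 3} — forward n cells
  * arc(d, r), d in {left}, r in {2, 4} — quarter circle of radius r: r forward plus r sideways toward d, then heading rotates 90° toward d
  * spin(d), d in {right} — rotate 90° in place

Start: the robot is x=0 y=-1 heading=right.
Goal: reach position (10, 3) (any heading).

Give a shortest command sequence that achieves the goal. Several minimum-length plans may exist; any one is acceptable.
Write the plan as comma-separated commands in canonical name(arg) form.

begin: x=0 y=-1 heading=right
[1] after straight(3): x=3 y=-1 heading=right
[2] after straight(3): x=6 y=-1 heading=right
[3] after arc(left, 4): x=10 y=3 heading=up
shorter routes all fall short; 3 is best.

straight(3), straight(3), arc(left, 4)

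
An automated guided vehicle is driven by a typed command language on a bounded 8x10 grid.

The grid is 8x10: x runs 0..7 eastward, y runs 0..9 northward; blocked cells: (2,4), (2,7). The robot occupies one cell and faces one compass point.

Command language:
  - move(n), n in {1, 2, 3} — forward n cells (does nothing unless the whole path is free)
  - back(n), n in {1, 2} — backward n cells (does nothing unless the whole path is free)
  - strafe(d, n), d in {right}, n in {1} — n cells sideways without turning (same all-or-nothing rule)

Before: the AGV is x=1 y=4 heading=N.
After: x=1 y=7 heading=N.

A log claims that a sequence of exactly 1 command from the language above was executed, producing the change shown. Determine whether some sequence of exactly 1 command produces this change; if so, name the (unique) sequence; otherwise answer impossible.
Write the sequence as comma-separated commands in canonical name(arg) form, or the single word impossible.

move(3)

key: still facing N — the one step turns nothing
t0: x=1 y=4 heading=N
[1] after move(3): x=1 y=7 heading=N
all 6 alternatives checked — unique.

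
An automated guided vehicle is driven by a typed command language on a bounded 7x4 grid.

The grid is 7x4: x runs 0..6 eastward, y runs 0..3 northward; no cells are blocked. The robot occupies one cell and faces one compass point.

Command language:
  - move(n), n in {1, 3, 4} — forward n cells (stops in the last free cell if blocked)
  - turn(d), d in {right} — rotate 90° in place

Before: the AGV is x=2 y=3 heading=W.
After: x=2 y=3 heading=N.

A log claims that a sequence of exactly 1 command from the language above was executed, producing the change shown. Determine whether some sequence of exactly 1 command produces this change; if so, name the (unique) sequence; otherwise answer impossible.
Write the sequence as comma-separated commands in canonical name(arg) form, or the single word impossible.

turn(right)

key: (2,3) unchanged — the single command moves nothing
begin: x=2 y=3 heading=W
[1] after turn(right): x=2 y=3 heading=N
uniquely the one of 4 1-step routes that fits.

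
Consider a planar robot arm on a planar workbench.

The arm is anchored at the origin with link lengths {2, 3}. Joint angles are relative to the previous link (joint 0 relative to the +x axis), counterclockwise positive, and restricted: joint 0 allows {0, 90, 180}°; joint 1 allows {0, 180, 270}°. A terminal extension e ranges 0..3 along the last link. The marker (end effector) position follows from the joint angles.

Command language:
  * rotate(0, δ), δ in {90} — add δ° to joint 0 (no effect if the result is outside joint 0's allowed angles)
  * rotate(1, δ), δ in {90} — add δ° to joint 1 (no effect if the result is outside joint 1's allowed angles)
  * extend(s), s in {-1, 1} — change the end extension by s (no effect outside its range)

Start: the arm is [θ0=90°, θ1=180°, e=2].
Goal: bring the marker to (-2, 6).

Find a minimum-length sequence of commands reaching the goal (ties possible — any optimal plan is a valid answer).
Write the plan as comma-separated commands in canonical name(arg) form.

from: [θ0=90°, θ1=180°, e=2]
[1] after extend(1): [θ0=90°, θ1=180°, e=3]
[2] after rotate(0, 90): [θ0=180°, θ1=180°, e=3]
[3] after rotate(1, 90): [θ0=180°, θ1=270°, e=3]
no 2-step plan works, so 3 is optimal.

extend(1), rotate(0, 90), rotate(1, 90)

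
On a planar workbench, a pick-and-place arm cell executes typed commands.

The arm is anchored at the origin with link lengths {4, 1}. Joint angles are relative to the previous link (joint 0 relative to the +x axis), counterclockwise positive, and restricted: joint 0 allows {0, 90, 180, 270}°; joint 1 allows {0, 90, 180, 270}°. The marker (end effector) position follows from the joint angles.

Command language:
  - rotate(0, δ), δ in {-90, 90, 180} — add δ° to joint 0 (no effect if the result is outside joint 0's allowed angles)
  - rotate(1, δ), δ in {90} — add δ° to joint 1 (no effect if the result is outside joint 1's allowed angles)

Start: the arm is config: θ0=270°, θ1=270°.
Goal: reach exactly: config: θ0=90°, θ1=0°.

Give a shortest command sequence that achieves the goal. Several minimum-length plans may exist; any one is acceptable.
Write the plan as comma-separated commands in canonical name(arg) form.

rotate(0, 180), rotate(1, 90)

begin: config: θ0=270°, θ1=270°
step 1 (rotate(0, 180)): config: θ0=90°, θ1=270°
step 2 (rotate(1, 90)): config: θ0=90°, θ1=0°
nothing shorter than 2 reaches the goal.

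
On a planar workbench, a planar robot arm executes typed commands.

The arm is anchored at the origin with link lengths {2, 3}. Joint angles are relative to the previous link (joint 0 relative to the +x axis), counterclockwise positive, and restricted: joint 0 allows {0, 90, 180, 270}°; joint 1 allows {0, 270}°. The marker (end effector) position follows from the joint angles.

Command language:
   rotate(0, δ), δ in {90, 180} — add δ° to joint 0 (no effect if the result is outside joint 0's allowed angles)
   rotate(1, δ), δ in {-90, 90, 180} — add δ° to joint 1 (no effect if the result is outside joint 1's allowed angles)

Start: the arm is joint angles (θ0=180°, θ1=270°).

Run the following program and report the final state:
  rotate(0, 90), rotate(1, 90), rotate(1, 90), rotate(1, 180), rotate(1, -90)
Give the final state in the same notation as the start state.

begin: joint angles (θ0=180°, θ1=270°)
[1] after rotate(0, 90): joint angles (θ0=270°, θ1=270°)
[2] after rotate(1, 90): joint angles (θ0=270°, θ1=0°)
[3] after rotate(1, 90): joint angles (θ0=270°, θ1=0°)
[4] after rotate(1, 180): joint angles (θ0=270°, θ1=0°)
[5] after rotate(1, -90): joint angles (θ0=270°, θ1=270°)

joint angles (θ0=270°, θ1=270°)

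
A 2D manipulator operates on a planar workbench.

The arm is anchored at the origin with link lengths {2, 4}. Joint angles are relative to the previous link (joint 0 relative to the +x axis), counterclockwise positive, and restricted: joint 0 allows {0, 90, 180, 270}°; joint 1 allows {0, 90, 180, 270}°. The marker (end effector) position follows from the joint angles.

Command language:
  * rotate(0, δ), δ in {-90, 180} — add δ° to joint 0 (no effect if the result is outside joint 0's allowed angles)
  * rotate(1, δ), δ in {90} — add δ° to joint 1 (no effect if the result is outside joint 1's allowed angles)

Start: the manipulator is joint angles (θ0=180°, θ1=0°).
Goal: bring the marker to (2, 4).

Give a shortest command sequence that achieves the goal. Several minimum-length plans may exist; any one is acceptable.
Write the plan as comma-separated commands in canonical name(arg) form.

rotate(0, 180), rotate(1, 90)

start: joint angles (θ0=180°, θ1=0°)
[1] after rotate(0, 180): joint angles (θ0=0°, θ1=0°)
[2] after rotate(1, 90): joint angles (θ0=0°, θ1=90°)
shorter routes all fall short; 2 is best.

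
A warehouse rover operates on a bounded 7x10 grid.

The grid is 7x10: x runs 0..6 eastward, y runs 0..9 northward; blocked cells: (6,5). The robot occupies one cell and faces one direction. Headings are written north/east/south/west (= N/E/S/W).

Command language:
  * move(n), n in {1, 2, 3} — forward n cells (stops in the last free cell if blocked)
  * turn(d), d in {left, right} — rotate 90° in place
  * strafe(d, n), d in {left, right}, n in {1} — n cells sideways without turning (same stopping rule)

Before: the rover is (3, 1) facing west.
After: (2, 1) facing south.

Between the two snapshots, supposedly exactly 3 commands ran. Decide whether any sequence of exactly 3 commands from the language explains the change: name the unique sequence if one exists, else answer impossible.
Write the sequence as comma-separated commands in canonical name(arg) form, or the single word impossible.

move(2), turn(left), strafe(left, 1)

key: cell and facing (now S) both changed — the 3 commands mix motion and turning
begin: (3, 1) facing west
[1] after move(2): (1, 1) facing west
[2] after turn(left): (1, 1) facing south
[3] after strafe(left, 1): (2, 1) facing south
uniquely the one of 343 3-step routes that fits.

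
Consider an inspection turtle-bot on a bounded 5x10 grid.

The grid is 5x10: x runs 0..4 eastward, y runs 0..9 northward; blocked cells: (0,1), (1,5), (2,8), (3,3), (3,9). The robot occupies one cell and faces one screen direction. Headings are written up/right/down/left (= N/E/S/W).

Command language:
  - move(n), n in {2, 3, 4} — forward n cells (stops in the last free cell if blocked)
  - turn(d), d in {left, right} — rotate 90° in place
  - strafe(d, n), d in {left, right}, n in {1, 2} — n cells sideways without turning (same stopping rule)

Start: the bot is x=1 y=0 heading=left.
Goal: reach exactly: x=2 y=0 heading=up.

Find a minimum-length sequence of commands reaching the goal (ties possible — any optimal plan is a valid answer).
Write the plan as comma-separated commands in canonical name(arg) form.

t0: x=1 y=0 heading=left
[1] after turn(right): x=1 y=0 heading=up
[2] after strafe(right, 1): x=2 y=0 heading=up
shorter routes all fall short; 2 is best.

turn(right), strafe(right, 1)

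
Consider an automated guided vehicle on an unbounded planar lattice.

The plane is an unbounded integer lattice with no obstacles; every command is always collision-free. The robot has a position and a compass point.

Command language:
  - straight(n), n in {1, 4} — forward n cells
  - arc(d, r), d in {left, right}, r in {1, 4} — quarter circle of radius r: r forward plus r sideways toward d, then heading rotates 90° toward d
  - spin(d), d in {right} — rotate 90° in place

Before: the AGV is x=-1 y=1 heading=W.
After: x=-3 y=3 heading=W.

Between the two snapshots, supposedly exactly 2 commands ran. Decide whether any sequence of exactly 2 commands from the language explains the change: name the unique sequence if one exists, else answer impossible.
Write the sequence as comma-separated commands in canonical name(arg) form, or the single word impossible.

arc(right, 1), arc(left, 1)

key: running arc(left, 1) before arc(right, 1) would end elsewhere — order is forced
initial: x=-1 y=1 heading=W
t=1 arc(right, 1) ⇒ x=-2 y=2 heading=N
t=2 arc(left, 1) ⇒ x=-3 y=3 heading=W
uniquely the one of 49 2-step routes that fits.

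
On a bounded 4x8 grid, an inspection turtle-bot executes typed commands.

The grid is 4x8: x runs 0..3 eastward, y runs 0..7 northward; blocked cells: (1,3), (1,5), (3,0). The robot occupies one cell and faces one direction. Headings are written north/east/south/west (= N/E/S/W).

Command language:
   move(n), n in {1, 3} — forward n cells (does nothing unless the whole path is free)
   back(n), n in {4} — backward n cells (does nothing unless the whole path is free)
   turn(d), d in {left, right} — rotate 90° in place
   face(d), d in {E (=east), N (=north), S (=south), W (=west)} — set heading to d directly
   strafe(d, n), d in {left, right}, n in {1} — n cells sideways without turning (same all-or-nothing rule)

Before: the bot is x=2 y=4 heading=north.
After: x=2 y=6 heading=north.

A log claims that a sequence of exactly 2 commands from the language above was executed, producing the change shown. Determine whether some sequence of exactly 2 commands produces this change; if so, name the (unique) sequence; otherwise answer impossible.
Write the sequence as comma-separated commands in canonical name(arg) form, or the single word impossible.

move(1), move(1)

key: still facing N at the end — nothing in the sequence rotates
initial: x=2 y=4 heading=north
step 1 (move(1)): x=2 y=5 heading=north
step 2 (move(1)): x=2 y=6 heading=north
uniquely the one of 121 2-step routes that fits.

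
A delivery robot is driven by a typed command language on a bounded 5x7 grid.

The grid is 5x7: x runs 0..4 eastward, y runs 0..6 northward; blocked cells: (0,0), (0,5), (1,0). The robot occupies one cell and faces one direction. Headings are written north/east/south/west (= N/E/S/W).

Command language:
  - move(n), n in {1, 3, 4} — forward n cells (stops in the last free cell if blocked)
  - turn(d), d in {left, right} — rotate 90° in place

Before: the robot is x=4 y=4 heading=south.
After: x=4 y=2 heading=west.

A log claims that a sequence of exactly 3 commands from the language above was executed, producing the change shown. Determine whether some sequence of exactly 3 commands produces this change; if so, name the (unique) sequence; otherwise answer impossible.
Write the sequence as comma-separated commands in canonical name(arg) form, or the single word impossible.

move(1), move(1), turn(right)

key: position moved to (4,2) AND the heading swung to W — translation plus rotation needed
begin: x=4 y=4 heading=south
step 1 (move(1)): x=4 y=3 heading=south
step 2 (move(1)): x=4 y=2 heading=south
step 3 (turn(right)): x=4 y=2 heading=west
no rival 3-sequence matches.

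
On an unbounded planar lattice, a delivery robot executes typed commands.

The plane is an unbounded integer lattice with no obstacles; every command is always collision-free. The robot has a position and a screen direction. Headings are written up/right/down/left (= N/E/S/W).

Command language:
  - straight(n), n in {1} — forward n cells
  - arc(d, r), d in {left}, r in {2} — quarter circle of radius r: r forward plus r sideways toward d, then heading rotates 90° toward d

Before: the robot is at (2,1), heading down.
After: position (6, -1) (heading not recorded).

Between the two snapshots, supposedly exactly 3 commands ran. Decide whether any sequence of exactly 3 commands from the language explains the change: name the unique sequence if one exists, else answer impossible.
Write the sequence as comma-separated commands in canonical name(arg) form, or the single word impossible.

key: running straight(1) before arc(left, 2) would end elsewhere — order is forced
start: at (2,1), heading down
1. arc(left, 2) → at (4,-1), heading right
2. straight(1) → at (5,-1), heading right
3. straight(1) → at (6,-1), heading right
all 8 alternatives checked — unique.

arc(left, 2), straight(1), straight(1)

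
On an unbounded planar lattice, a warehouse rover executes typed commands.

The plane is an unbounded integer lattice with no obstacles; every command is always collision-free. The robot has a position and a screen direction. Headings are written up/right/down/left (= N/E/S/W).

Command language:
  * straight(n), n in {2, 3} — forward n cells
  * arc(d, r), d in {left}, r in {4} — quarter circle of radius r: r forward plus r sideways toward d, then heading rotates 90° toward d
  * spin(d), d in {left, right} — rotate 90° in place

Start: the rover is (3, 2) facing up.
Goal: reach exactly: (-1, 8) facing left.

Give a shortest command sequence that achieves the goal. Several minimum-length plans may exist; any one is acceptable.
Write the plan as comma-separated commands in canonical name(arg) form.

straight(2), arc(left, 4)

start: (3, 2) facing up
[1] after straight(2): (3, 4) facing up
[2] after arc(left, 4): (-1, 8) facing left
no 1-step plan works, so 2 is optimal.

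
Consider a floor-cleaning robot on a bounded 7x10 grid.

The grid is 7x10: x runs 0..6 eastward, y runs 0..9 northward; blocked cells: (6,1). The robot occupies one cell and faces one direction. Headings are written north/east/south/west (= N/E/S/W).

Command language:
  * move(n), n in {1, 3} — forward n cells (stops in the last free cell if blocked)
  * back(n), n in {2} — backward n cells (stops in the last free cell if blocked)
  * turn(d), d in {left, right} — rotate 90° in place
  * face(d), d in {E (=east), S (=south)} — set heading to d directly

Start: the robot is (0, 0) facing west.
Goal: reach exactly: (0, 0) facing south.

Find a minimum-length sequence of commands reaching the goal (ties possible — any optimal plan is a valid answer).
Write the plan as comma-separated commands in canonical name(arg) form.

initial: (0, 0) facing west
t=1 face(S) ⇒ (0, 0) facing south
no 0-step plan works, so 1 is optimal.

face(S)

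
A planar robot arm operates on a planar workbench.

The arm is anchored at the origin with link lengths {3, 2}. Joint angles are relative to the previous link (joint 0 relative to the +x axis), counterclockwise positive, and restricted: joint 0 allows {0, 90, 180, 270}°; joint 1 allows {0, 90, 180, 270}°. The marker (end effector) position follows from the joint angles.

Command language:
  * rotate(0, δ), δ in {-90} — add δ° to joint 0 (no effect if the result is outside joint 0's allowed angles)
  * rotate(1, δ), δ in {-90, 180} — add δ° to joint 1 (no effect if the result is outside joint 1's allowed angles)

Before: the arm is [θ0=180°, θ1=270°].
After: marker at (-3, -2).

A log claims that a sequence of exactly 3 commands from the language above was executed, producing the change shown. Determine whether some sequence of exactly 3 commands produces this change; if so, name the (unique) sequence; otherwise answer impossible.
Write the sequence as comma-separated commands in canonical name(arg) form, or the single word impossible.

start: [θ0=180°, θ1=270°]
t=1 rotate(1, 180) ⇒ [θ0=180°, θ1=90°]
t=2 rotate(1, 180) ⇒ [θ0=180°, θ1=270°]
t=3 rotate(1, 180) ⇒ [θ0=180°, θ1=90°]
all 27 alternatives checked — unique.

rotate(1, 180), rotate(1, 180), rotate(1, 180)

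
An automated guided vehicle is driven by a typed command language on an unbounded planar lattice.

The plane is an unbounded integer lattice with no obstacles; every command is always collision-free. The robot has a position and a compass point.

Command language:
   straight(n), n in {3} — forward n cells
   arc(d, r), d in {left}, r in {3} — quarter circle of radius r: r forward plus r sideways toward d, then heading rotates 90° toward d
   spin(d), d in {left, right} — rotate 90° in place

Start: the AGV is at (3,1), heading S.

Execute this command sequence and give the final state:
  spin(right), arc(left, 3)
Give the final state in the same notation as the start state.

from: at (3,1), heading S
1. spin(right) → at (3,1), heading W
2. arc(left, 3) → at (0,-2), heading S

at (0,-2), heading S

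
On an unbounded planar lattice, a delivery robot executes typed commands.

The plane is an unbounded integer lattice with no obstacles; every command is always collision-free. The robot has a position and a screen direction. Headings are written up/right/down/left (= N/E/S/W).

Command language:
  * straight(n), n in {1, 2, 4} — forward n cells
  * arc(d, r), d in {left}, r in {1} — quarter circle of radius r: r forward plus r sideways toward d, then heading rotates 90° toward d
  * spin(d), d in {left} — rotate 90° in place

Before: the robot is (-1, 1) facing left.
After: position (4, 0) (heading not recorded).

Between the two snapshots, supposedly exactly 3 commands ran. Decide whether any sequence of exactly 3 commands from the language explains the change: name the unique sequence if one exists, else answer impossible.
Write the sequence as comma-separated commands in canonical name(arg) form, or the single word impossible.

spin(left), arc(left, 1), straight(4)

key: order matters: swapping spin(left) and straight(4) lands elsewhere
t0: (-1, 1) facing left
1. spin(left) → (-1, 1) facing down
2. arc(left, 1) → (0, 0) facing right
3. straight(4) → (4, 0) facing right
all 125 alternatives checked — unique.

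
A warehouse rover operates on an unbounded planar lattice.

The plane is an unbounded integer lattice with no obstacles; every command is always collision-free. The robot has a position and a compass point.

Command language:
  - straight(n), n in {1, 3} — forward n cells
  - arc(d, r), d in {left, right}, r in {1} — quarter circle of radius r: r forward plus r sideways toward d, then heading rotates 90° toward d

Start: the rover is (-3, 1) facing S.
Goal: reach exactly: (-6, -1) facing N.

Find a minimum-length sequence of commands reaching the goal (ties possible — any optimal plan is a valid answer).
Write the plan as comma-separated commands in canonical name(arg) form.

arc(left, 1), arc(right, 1), arc(right, 1), straight(3), arc(right, 1)

from: (-3, 1) facing S
t=1 arc(left, 1) ⇒ (-2, 0) facing E
t=2 arc(right, 1) ⇒ (-1, -1) facing S
t=3 arc(right, 1) ⇒ (-2, -2) facing W
t=4 straight(3) ⇒ (-5, -2) facing W
t=5 arc(right, 1) ⇒ (-6, -1) facing N
shorter routes all fall short; 5 is best.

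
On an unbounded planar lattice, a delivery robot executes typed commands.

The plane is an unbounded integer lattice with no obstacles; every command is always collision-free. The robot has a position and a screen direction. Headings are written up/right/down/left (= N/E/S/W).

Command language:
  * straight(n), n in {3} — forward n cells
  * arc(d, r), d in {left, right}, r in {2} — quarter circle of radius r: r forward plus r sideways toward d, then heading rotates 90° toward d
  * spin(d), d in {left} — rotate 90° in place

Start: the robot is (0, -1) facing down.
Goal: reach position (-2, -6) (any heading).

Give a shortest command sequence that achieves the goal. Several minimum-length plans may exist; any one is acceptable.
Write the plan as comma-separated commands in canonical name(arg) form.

straight(3), arc(right, 2)

start: (0, -1) facing down
t=1 straight(3) ⇒ (0, -4) facing down
t=2 arc(right, 2) ⇒ (-2, -6) facing left
no 1-step plan works, so 2 is optimal.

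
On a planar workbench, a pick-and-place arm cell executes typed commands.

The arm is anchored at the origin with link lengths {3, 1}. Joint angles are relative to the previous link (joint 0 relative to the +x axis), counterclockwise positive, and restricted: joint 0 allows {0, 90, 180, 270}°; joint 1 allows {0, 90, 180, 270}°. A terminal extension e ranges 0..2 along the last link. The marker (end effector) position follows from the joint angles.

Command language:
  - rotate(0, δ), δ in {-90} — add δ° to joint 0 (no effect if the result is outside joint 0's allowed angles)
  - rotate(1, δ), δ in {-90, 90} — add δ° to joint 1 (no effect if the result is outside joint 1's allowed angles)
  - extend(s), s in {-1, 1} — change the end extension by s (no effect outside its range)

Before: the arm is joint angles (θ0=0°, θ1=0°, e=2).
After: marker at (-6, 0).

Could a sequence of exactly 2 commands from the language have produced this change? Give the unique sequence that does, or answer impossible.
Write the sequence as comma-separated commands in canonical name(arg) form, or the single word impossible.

rotate(0, -90), rotate(0, -90)

from: joint angles (θ0=0°, θ1=0°, e=2)
step 1 (rotate(0, -90)): joint angles (θ0=270°, θ1=0°, e=2)
step 2 (rotate(0, -90)): joint angles (θ0=180°, θ1=0°, e=2)
no rival 2-sequence matches.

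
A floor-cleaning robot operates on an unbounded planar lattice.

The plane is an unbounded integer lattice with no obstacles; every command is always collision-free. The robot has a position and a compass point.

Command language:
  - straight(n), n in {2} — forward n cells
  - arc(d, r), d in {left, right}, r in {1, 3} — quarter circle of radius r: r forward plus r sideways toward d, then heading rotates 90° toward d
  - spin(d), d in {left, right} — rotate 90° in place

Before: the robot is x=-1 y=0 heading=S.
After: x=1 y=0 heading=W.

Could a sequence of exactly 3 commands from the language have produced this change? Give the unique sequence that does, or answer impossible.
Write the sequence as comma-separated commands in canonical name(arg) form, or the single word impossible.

arc(left, 1), arc(left, 1), spin(left)

key: running spin(left) before arc(left, 1) would end elsewhere — order is forced
from: x=-1 y=0 heading=S
t=1 arc(left, 1) ⇒ x=0 y=-1 heading=E
t=2 arc(left, 1) ⇒ x=1 y=0 heading=N
t=3 spin(left) ⇒ x=1 y=0 heading=W
uniquely the one of 343 3-step routes that fits.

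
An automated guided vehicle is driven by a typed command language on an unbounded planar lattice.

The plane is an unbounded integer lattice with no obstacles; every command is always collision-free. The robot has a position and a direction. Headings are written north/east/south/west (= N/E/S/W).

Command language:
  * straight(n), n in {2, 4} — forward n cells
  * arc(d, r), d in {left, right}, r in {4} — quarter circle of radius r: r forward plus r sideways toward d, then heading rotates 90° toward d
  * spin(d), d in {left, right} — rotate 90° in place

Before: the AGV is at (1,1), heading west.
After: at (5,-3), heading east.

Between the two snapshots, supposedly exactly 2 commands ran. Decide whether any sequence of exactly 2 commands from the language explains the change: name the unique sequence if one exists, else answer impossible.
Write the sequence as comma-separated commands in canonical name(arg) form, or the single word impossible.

spin(left), arc(left, 4)

key: order matters: swapping spin(left) and arc(left, 4) lands elsewhere
begin: at (1,1), heading west
1. spin(left) → at (1,1), heading south
2. arc(left, 4) → at (5,-3), heading east
no rival 2-sequence matches.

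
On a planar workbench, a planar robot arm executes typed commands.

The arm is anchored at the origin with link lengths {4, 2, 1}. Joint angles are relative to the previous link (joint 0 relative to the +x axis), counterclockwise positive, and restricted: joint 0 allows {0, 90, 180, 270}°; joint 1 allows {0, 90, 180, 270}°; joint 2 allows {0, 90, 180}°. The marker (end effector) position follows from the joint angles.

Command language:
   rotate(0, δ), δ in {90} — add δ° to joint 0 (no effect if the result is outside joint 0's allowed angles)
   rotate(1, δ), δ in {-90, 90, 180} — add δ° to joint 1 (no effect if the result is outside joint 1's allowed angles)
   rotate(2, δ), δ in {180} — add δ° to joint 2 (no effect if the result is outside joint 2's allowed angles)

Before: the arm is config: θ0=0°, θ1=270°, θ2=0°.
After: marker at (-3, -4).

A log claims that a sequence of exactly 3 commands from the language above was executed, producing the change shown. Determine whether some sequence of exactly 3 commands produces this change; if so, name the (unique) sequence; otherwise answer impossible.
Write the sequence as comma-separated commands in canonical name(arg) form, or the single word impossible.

rotate(0, 90), rotate(0, 90), rotate(0, 90)

initial: config: θ0=0°, θ1=270°, θ2=0°
t=1 rotate(0, 90) ⇒ config: θ0=90°, θ1=270°, θ2=0°
t=2 rotate(0, 90) ⇒ config: θ0=180°, θ1=270°, θ2=0°
t=3 rotate(0, 90) ⇒ config: θ0=270°, θ1=270°, θ2=0°
uniquely the one of 125 3-step routes that fits.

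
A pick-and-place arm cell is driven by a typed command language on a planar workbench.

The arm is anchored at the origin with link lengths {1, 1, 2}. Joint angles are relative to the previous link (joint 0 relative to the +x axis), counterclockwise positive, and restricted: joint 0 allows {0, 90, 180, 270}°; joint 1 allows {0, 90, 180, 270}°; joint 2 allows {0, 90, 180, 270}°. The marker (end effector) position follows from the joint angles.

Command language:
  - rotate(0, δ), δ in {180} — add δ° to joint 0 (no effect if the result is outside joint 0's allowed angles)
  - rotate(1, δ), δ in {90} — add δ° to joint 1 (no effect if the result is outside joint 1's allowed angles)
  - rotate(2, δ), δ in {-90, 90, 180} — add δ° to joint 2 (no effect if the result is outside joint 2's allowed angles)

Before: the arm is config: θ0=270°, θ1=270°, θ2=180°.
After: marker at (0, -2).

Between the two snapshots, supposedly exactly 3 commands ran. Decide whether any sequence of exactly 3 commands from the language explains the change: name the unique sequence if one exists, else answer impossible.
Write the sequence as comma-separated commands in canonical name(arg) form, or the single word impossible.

rotate(1, 90), rotate(1, 90), rotate(1, 90)

begin: config: θ0=270°, θ1=270°, θ2=180°
[1] after rotate(1, 90): config: θ0=270°, θ1=0°, θ2=180°
[2] after rotate(1, 90): config: θ0=270°, θ1=90°, θ2=180°
[3] after rotate(1, 90): config: θ0=270°, θ1=180°, θ2=180°
no other 3-command option fits: unique.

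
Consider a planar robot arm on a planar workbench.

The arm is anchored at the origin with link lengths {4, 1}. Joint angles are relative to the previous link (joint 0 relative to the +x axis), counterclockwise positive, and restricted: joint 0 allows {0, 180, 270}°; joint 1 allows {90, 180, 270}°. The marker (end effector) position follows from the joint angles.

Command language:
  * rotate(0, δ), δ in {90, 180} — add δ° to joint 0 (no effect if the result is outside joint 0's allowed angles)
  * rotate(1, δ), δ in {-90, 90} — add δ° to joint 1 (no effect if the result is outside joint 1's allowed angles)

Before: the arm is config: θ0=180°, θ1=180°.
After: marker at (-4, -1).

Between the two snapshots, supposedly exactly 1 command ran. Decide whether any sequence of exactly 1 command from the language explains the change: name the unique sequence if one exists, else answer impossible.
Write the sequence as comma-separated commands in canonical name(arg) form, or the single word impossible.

initial: config: θ0=180°, θ1=180°
1. rotate(1, -90) → config: θ0=180°, θ1=90°
uniquely the one of 4 1-step routes that fits.

rotate(1, -90)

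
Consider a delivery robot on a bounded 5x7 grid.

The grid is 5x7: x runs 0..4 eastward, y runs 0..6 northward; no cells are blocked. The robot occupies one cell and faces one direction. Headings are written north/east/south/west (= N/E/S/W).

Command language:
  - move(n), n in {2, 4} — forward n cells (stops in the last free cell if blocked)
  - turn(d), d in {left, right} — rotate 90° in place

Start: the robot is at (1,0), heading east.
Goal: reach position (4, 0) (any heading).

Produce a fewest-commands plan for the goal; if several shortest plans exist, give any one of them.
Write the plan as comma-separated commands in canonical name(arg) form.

move(4)

t0: at (1,0), heading east
1. move(4) → at (4,0), heading east
shorter routes all fall short; 1 is best.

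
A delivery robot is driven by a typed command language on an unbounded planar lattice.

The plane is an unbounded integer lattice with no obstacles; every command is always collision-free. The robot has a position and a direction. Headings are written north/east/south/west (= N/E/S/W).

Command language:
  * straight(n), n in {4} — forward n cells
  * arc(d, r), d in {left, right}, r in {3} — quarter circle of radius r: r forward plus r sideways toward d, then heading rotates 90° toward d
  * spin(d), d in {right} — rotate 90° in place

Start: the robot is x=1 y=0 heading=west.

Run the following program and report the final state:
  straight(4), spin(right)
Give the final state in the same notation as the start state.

t0: x=1 y=0 heading=west
1. straight(4) → x=-3 y=0 heading=west
2. spin(right) → x=-3 y=0 heading=north

x=-3 y=0 heading=north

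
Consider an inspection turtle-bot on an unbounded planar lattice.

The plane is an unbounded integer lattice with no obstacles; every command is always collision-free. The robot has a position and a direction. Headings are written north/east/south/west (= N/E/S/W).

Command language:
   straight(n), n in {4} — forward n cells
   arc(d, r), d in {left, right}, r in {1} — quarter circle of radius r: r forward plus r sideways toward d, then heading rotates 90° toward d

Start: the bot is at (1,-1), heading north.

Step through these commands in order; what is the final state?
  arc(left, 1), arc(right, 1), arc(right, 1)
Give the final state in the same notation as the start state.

t0: at (1,-1), heading north
[1] after arc(left, 1): at (0,0), heading west
[2] after arc(right, 1): at (-1,1), heading north
[3] after arc(right, 1): at (0,2), heading east

at (0,2), heading east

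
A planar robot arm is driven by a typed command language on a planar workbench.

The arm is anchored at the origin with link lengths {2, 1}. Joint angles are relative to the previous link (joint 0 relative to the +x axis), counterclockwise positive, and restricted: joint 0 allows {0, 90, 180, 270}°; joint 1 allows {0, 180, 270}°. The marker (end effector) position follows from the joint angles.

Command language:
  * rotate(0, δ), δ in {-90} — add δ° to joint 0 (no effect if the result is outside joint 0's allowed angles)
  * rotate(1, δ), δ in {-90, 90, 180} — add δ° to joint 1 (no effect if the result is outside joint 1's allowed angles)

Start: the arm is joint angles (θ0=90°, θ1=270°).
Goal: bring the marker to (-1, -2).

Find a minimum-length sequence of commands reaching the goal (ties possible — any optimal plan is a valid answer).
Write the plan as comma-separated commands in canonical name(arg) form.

t0: joint angles (θ0=90°, θ1=270°)
1. rotate(0, -90) → joint angles (θ0=0°, θ1=270°)
2. rotate(0, -90) → joint angles (θ0=270°, θ1=270°)
shorter routes all fall short; 2 is best.

rotate(0, -90), rotate(0, -90)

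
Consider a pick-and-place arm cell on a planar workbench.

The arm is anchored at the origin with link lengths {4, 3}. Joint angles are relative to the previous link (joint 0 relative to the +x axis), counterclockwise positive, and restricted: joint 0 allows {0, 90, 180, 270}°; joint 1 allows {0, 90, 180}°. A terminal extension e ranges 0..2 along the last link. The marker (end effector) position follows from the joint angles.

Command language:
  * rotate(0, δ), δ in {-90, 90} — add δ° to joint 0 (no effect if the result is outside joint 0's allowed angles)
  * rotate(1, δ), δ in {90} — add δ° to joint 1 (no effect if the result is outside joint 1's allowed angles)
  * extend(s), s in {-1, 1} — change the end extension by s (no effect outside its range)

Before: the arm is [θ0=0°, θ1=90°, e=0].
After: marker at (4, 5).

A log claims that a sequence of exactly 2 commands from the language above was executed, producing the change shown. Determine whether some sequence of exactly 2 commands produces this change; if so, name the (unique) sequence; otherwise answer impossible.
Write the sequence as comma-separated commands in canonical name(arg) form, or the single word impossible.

extend(1), extend(1)

from: [θ0=0°, θ1=90°, e=0]
[1] after extend(1): [θ0=0°, θ1=90°, e=1]
[2] after extend(1): [θ0=0°, θ1=90°, e=2]
no other 2-command option fits: unique.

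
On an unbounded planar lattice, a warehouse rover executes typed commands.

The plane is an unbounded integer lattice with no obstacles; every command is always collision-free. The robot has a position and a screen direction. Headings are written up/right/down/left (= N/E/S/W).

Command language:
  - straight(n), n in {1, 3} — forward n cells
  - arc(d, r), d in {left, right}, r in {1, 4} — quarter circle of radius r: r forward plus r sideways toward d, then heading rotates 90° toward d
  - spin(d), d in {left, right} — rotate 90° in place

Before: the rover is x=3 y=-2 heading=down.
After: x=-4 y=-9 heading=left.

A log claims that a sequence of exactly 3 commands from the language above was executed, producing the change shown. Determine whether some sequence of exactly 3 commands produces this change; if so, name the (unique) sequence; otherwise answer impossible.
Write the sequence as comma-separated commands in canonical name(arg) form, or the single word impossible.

key: position moved to (-4,-9) AND the heading swung to W — translation plus rotation needed
from: x=3 y=-2 heading=down
1. straight(3) → x=3 y=-5 heading=down
2. arc(right, 4) → x=-1 y=-9 heading=left
3. straight(3) → x=-4 y=-9 heading=left
uniquely the one of 512 3-step routes that fits.

straight(3), arc(right, 4), straight(3)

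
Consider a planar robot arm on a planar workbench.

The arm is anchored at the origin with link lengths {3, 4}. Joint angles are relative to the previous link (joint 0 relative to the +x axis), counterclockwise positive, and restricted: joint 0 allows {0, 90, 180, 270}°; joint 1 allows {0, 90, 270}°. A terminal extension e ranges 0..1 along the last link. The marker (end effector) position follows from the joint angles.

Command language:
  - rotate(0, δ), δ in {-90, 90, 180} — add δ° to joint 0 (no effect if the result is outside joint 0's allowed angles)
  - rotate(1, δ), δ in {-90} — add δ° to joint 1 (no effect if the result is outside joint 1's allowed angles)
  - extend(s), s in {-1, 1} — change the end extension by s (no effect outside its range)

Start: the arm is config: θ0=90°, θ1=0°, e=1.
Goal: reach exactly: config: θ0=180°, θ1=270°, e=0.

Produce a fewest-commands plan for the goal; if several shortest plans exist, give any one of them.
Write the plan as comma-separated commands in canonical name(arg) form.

start: config: θ0=90°, θ1=0°, e=1
[1] after rotate(1, -90): config: θ0=90°, θ1=270°, e=1
[2] after rotate(0, 90): config: θ0=180°, θ1=270°, e=1
[3] after extend(-1): config: θ0=180°, θ1=270°, e=0
nothing shorter than 3 reaches the goal.

rotate(1, -90), rotate(0, 90), extend(-1)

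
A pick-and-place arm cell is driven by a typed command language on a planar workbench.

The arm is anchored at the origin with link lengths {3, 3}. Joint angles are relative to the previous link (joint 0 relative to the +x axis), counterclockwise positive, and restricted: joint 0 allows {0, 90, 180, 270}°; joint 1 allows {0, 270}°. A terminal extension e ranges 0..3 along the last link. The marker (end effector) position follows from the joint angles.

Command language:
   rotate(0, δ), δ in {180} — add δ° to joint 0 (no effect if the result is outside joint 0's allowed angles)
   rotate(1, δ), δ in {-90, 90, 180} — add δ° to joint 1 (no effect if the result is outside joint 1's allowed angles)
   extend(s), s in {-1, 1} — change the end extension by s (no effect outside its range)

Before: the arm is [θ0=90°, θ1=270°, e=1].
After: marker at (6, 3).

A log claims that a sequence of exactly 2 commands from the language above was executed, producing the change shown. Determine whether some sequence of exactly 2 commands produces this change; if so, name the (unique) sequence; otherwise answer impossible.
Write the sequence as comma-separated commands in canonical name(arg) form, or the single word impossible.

extend(1), extend(1)

t0: [θ0=90°, θ1=270°, e=1]
step 1 (extend(1)): [θ0=90°, θ1=270°, e=2]
step 2 (extend(1)): [θ0=90°, θ1=270°, e=3]
no rival 2-sequence matches.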